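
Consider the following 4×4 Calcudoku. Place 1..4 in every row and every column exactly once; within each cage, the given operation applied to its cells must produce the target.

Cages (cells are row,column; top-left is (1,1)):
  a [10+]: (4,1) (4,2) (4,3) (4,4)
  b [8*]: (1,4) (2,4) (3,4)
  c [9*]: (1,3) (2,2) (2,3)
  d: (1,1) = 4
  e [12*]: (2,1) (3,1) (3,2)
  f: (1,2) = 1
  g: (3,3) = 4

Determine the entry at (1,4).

2

Cage d is a single given cell, which forces (1,1) = 4.
Cage f is given, which forces (1,2) = 1.
Cage c has product 9, so (1,3) = 3.
1 is placed in row 1; hence (1,4) = 2.
Cage c has product 9, which forces (2,2) = 3.
The 3 cells of cage c must have product 9, which forces (2,3) = 1.
1 is placed in row 2; hence (2,4) = 4.
Cage g is a single given cell, leaving (3,3) = 4.
4 is placed in column 4, which forces (3,4) = 1.
4 is placed in column 3, leaving (4,3) = 2.
1 is placed in column 4, leaving (4,4) = 3.
1 is placed in row 2, which forces (2,1) = 2.
Row 3 already has 1, so (3,1) = 3.
4 is placed in row 3, so (3,2) = 2.
Row 4 already has 3; hence (4,1) = 1.
2 is placed in row 4; hence (4,2) = 4.
Completed grid: 4 1 3 2 / 2 3 1 4 / 3 2 4 1 / 1 4 2 3.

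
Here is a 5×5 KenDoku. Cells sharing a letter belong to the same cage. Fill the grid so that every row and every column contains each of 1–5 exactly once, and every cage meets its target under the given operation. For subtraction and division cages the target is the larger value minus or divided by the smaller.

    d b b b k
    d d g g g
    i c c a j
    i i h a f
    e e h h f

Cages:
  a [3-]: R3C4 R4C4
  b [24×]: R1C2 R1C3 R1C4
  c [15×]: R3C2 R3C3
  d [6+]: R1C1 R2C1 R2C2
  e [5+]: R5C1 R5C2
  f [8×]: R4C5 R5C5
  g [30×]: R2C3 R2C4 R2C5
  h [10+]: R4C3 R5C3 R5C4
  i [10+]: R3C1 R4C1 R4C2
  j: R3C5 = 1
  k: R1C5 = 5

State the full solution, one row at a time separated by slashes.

1 4 2 3 5 / 4 1 5 2 3 / 2 5 3 4 1 / 5 3 4 1 2 / 3 2 1 5 4

K is a freebie, so R1C5 = 5.
Cage j is a single given cell, leaving R3C5 = 1.
The only place for 1 in row 1 is R1C1.
In row 2, 1 can only go at R2C2, so R2C2 = 1.
The 3 cells of cage d must have sum 6, which forces R2C1 = 4.
The only place for 4 in row 3 is R3C4.
Cage a needs two cells with difference 3; hence R4C4 = 1.
Row 3 needs a 2, and only R3C1 is open for it.
Column 1 already has 2, which forces R5C1 = 3.
Cage e's pair has sum 5, so R5C2 = 2.
Row 5 now contains 2, so R5C4 = 5.
Row 5 now contains 2; hence R5C5 = 4.
The 3 cells of cage g must have product 30, so R2C3 = 5.
5 is placed in column 3; hence R3C3 = 3.
Column 1 already has 3, which forces R4C1 = 5.
Cage i has sum 10, leaving R4C2 = 3.
Cage h needs sum 10, which forces R4C3 = 4.
4 is placed in column 5, so R4C5 = 2.
4 is placed in row 5, so R5C3 = 1.
3 is placed in column 2, which forces R1C2 = 4.
Column 3 already has 4, which forces R1C3 = 2.
Cage b has product 24, which forces R1C4 = 3.
Cage g has product 30, which forces R2C4 = 2.
Column 5 already has 2, which forces R2C5 = 3.
Row 3 already has 3, so R3C2 = 5.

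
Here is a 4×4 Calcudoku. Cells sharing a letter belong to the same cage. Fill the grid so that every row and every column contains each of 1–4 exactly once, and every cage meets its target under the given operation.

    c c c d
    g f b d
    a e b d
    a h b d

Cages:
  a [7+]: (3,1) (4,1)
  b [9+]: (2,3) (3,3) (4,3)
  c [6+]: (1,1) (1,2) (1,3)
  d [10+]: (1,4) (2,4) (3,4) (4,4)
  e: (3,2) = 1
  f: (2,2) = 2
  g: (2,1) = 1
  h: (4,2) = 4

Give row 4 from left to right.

Cage g is a single given cell, which forces (2,1) = 1.
Cage f is given, so (2,2) = 2.
Cage e is a single given cell, leaving (3,2) = 1.
Cage h is a single given cell, which forces (4,2) = 4.
Cage c has sum 6, leaving (1,1) = 2.
1 is placed in column 2, leaving (1,2) = 3.
Cage c needs sum 6, leaving (1,3) = 1.
Row 1 now contains 1, which forces (1,4) = 4.
Column 4 now contains 4, so (2,4) = 3.
The two cells of cage a must have sum 7, so (3,1) = 4.
Column 4 already has 3, which forces (3,4) = 2.
Row 4 now contains 4, leaving (4,1) = 3.
Row 4 already has 3; hence (4,3) = 2.
2 is placed in column 4, leaving (4,4) = 1.
Row 2 now contains 3, so (2,3) = 4.
Row 3 already has 2, leaving (3,3) = 3.
The full grid is 2 3 1 4 / 1 2 4 3 / 4 1 3 2 / 3 4 2 1.

3 4 2 1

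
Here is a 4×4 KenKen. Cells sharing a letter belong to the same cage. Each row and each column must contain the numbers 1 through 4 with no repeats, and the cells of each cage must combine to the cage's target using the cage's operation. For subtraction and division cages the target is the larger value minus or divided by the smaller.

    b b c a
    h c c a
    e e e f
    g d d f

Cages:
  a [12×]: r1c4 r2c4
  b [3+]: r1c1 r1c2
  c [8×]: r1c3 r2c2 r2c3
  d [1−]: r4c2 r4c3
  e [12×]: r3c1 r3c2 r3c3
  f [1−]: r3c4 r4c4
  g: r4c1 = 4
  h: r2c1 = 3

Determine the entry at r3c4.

Cage h is a single given cell, leaving r2c1 = 3.
3 is placed in row 2, so r2c4 = 4.
Cage g is a single given cell, which forces r4c1 = 4.
Cage c has product 8, leaving r1c3 = 4.
Column 4 now contains 4, which forces r1c4 = 3.
Column 1 already has 4, so r3c1 = 1.
Column 3 already has 4, so r3c3 = 3.
1 is placed in row 3, which forces r3c4 = 2.
Column 4 now contains 2, so r4c4 = 1.
Column 1 already has 1, leaving r1c1 = 2.
Cage b needs two cells with sum 3, which forces r1c2 = 1.
Column 2 now contains 1, leaving r2c2 = 2.
Row 2 now contains 2, leaving r2c3 = 1.
Row 3 already has 3, leaving r3c2 = 4.
Cage d needs two cells with difference 1, so r4c2 = 3.
1 is placed in row 4, so r4c3 = 2.
The full grid is 2 1 4 3 / 3 2 1 4 / 1 4 3 2 / 4 3 2 1.

2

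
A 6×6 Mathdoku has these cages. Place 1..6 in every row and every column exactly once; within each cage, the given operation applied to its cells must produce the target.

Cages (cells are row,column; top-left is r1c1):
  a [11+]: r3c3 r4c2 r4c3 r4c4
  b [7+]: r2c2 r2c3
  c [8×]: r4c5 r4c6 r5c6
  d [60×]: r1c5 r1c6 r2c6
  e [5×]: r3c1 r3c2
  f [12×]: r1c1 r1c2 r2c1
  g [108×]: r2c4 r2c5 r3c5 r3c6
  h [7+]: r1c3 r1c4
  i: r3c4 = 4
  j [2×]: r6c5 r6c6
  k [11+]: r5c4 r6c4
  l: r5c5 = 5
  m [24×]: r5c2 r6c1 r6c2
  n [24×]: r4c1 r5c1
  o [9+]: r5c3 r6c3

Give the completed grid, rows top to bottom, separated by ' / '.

Cage i is a single given cell, which forces r3c4 = 4.
Cage l is a single given cell, which forces r5c5 = 5.
Row 5 now contains 5; hence r5c4 = 6.
Cage k's pair has sum 11, so r6c4 = 5.
The two cells of cage n must have product 24, which forces r4c1 = 6.
Row 5 now contains 6, so r5c1 = 4.
Cage o needs two cells with sum 9, which forces r5c3 = 3.
Cage o's pair has sum 9; hence r6c3 = 6.
The 3 cells of cage m must have product 24, which forces r5c2 = 2.
Row 5 already has 2, leaving r5c6 = 1.
The 3 cells of cage m must have product 24, so r6c1 = 3.
Cage m has product 24, so r6c2 = 4.
Column 6 already has 1, leaving r6c6 = 2.
Column 2 already has 4, leaving r1c2 = 6.
Cage c needs product 8, leaving r4c5 = 2.
Column 6 now contains 2, leaving r4c6 = 4.
Row 6 already has 2, which forces r6c5 = 1.
Cage d needs product 60, leaving r1c5 = 4.
Cage a has sum 11, so r3c3 = 2.
Row 1 already has 4, which forces r1c3 = 5.
The two cells of cage h must have sum 7, which forces r1c4 = 2.
Row 1 already has 5, which forces r1c6 = 3.
Cage b needs two cells with sum 7, so r2c2 = 3.
Column 3 now contains 2, leaving r2c3 = 4.
Column 4 already has 2; hence r2c4 = 1.
Row 2 already has 3, leaving r2c5 = 6.
3 is placed in column 6, leaving r2c6 = 5.
Column 5 now contains 6; hence r3c5 = 3.
3 is placed in column 6, so r3c6 = 6.
Column 3 now contains 5, leaving r4c3 = 1.
1 is placed in column 4, which forces r4c4 = 3.
2 is placed in row 1, leaving r1c1 = 1.
Row 2 already has 1, so r2c1 = 2.
1 is placed in column 1; hence r3c1 = 5.
Row 3 already has 5, so r3c2 = 1.
1 is placed in row 4, which forces r4c2 = 5.

1 6 5 2 4 3 / 2 3 4 1 6 5 / 5 1 2 4 3 6 / 6 5 1 3 2 4 / 4 2 3 6 5 1 / 3 4 6 5 1 2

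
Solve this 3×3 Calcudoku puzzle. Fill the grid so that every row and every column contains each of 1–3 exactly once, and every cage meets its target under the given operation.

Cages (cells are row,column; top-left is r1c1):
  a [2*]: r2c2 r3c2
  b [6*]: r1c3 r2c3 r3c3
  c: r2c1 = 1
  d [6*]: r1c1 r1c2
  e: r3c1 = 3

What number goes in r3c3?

C is a freebie; hence r2c1 = 1.
Row 2 now contains 1, which forces r2c2 = 2.
2 is placed in row 2, so r2c3 = 3.
Cage e is given, so r3c1 = 3.
Column 2 now contains 2; hence r3c2 = 1.
Row 3 already has 1, leaving r3c3 = 2.
3 is placed in column 1, leaving r1c1 = 2.
Column 2 now contains 2, which forces r1c2 = 3.
Column 3 now contains 2, so r1c3 = 1.
Completed grid: 2 3 1 / 1 2 3 / 3 1 2.

2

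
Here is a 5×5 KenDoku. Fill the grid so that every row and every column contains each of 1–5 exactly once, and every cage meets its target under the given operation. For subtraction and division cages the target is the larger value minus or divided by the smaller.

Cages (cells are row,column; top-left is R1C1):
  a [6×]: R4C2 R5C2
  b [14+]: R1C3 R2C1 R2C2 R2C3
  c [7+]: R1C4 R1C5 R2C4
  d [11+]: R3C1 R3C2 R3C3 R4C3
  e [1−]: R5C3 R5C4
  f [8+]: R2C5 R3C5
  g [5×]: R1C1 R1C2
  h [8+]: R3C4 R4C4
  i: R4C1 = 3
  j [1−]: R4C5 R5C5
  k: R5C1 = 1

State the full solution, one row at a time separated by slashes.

5 1 3 2 4 / 4 5 2 1 3 / 2 4 1 3 5 / 3 2 4 5 1 / 1 3 5 4 2

Cage i is a single given cell, leaving R4C1 = 3.
Row 4 now contains 3; hence R4C2 = 2.
Row 4 now contains 3, so R4C4 = 5.
Cage k is given, which forces R5C1 = 1.
Column 2 now contains 2; hence R5C2 = 3.
Column 1 already has 1, which forces R1C1 = 5.
Cage g needs two cells with product 5, leaving R1C2 = 1.
Column 4 already has 5, leaving R3C4 = 3.
Row 3 now contains 3, so R3C5 = 5.
Cage e needs two cells with difference 1, which forces R5C3 = 5.
Cage e needs two cells with difference 1, so R5C4 = 4.
Column 5 already has 5, leaving R5C5 = 2.
Column 4 already has 4, which forces R1C4 = 2.
Cage c has sum 7; hence R1C5 = 4.
The 4 cells of cage b must have sum 14; hence R2C2 = 5.
Cage c has sum 7, so R2C4 = 1.
Column 5 already has 5, leaving R2C5 = 3.
Cage d has sum 11; hence R3C1 = 2.
Row 3 already has 5, so R3C2 = 4.
Cage d has sum 11; hence R3C3 = 1.
Cage d needs sum 11, leaving R4C3 = 4.
Cage j's pair has difference 1, which forces R4C5 = 1.
Row 1 now contains 4; hence R1C3 = 3.
Column 1 already has 2, which forces R2C1 = 4.
4 is placed in column 3; hence R2C3 = 2.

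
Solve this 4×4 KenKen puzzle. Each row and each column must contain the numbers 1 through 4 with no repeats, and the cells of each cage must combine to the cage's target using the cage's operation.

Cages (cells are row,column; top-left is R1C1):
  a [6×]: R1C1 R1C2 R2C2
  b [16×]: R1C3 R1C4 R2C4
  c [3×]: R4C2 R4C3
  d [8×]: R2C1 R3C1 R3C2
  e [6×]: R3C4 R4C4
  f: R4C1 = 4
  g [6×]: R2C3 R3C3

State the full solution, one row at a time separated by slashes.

Cage f is given, which forces R4C1 = 4.
Cage d has product 8, leaving R3C2 = 4.
The only place for 4 in row 2 is R2C4.
Cage b needs product 16, so R1C3 = 4.
4 is placed in column 4, leaving R1C4 = 1.
Cage a needs product 6, leaving R2C2 = 1.
Column 2 now contains 1; hence R4C2 = 3.
Row 4 already has 3, which forces R4C3 = 1.
Row 4 already has 3; hence R4C4 = 2.
The 3 cells of cage a must have product 6, leaving R1C1 = 3.
Column 2 now contains 3, so R1C2 = 2.
Row 2 now contains 1, leaving R2C1 = 2.
2 is placed in row 2, so R2C3 = 3.
Cage d has product 8; hence R3C1 = 1.
Column 3 now contains 3, which forces R3C3 = 2.
Column 4 already has 2, which forces R3C4 = 3.

3 2 4 1 / 2 1 3 4 / 1 4 2 3 / 4 3 1 2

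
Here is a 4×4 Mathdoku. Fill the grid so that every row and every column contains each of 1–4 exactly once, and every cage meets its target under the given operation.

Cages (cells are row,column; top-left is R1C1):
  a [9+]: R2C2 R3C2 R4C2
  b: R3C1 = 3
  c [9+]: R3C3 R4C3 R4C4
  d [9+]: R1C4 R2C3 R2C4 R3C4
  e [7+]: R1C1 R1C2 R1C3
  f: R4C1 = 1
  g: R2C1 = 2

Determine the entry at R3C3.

G is a freebie, leaving R2C1 = 2.
B is a freebie, so R3C1 = 3.
Cage f is given, which forces R4C1 = 1.
1 is placed in column 1, leaving R1C1 = 4.
Row 1 needs a 3, and only R1C4 is open for it.
The 3 cells of cage c must have sum 9, leaving R4C3 = 3.
Cage a has sum 9, which forces R2C2 = 3.
3 is placed in column 3; hence R2C3 = 1.
Cage d has sum 9, so R2C4 = 4.
Cage d has sum 9, so R3C4 = 1.
4 is placed in column 4, which forces R4C4 = 2.
Cage e has sum 7, so R1C2 = 1.
Column 3 already has 1, which forces R1C3 = 2.
Cage a has sum 9, leaving R3C2 = 2.
Cage c needs sum 9, so R3C3 = 4.
2 is placed in row 4, leaving R4C2 = 4.
Completed grid: 4 1 2 3 / 2 3 1 4 / 3 2 4 1 / 1 4 3 2.

4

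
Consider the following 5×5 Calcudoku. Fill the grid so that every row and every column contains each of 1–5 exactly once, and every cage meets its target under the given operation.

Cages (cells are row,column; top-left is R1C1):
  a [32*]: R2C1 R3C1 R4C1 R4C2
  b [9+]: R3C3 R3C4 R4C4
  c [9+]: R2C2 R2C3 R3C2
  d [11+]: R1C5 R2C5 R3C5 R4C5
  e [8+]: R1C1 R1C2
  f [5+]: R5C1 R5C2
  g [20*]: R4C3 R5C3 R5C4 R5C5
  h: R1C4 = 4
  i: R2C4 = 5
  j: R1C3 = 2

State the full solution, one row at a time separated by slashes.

5 3 2 4 1 / 4 1 3 5 2 / 1 5 4 2 3 / 2 4 1 3 5 / 3 2 5 1 4

Cage j is a single given cell, leaving R1C3 = 2.
H is a freebie, so R1C4 = 4.
Cage i is given, so R2C4 = 5.
Cage a has product 32, leaving R4C2 = 4.
2 is placed in column 3; hence R4C3 = 1.
Row 4 already has 1, which forces R4C1 = 2.
Row 4 now contains 2, which forces R4C4 = 3.
Row 4 now contains 3, leaving R4C5 = 5.
Cage g needs product 20, so R5C4 = 1.
Column 5 now contains 5, so R5C5 = 4.
Cage b needs sum 9, so R3C3 = 4.
Column 4 now contains 1, which forces R3C4 = 2.
Row 5 now contains 4, so R5C1 = 3.
Cage f needs two cells with sum 5, so R5C2 = 2.
Row 5 now contains 4; hence R5C3 = 5.
3 is placed in column 1; hence R1C1 = 5.
Cage e needs two cells with sum 8, which forces R1C2 = 3.
Row 1 already has 3, leaving R1C5 = 1.
The 4 cells of cage a must have product 32, leaving R2C1 = 4.
Cage c has sum 9; hence R2C2 = 1.
4 is placed in column 3, so R2C3 = 3.
The 4 cells of cage d must have sum 11, leaving R2C5 = 2.
4 is placed in row 3, which forces R3C1 = 1.
Cage c needs sum 9, which forces R3C2 = 5.
Column 5 now contains 1, so R3C5 = 3.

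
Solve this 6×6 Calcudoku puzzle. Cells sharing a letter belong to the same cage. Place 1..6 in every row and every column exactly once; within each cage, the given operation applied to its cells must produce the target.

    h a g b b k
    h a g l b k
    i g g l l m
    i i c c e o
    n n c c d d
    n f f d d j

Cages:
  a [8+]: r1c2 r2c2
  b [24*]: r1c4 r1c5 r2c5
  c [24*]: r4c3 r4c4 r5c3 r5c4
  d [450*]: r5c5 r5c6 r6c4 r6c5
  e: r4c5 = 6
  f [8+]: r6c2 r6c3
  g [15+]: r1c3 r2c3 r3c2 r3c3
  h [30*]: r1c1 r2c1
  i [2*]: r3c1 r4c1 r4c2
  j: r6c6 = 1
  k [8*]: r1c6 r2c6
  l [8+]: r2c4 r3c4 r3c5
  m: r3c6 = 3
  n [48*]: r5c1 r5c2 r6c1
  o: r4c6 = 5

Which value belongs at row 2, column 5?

Cage i has product 2; hence r3c1 = 1.
Cage m is a single given cell; hence r3c6 = 3.
Cage i needs product 2, leaving r4c1 = 2.
Cage i needs product 2, so r4c2 = 1.
Cage e is given, leaving r4c5 = 6.
O is a freebie, leaving r4c6 = 5.
Column 6 now contains 5; hence r5c6 = 6.
J is a freebie; hence r6c6 = 1.
The 4 cells of cage d must have product 450; hence r5c5 = 5.
Cage d has product 450, leaving r6c4 = 5.
Cage d needs product 450, leaving r6c5 = 3.
Cage l needs sum 8, leaving r2c4 = 2.
Row 2 now contains 2, so r2c6 = 4.
The 3 cells of cage l must have sum 8, leaving r3c4 = 4.
Column 5 now contains 5, so r3c5 = 2.
4 is placed in column 4; hence r4c4 = 3.
2 is placed in column 4, leaving r5c4 = 1.
Column 4 now contains 3, which forces r1c4 = 6.
Cage b has product 24, so r1c5 = 4.
4 is placed in column 6, which forces r1c6 = 2.
Row 2 now contains 4; hence r2c5 = 1.
Row 4 now contains 3, leaving r4c3 = 4.
Row 5 already has 1; hence r5c3 = 2.
Column 3 already has 2, leaving r6c3 = 6.
Row 1 already has 6; hence r1c1 = 5.
Row 1 now contains 5, leaving r1c2 = 3.
Cage g has sum 15; hence r1c3 = 1.
Cage h's pair has product 30, which forces r2c1 = 6.
3 is placed in column 2; hence r2c2 = 5.
Row 2 already has 1, leaving r2c3 = 3.
The 4 cells of cage g must have sum 15, so r3c2 = 6.
Column 3 now contains 6; hence r3c3 = 5.
The 3 cells of cage n must have product 48, so r5c1 = 3.
2 is placed in row 5, so r5c2 = 4.
6 is placed in row 6, leaving r6c1 = 4.
6 is placed in row 6; hence r6c2 = 2.
Filled in: 5 3 1 6 4 2 / 6 5 3 2 1 4 / 1 6 5 4 2 3 / 2 1 4 3 6 5 / 3 4 2 1 5 6 / 4 2 6 5 3 1.

1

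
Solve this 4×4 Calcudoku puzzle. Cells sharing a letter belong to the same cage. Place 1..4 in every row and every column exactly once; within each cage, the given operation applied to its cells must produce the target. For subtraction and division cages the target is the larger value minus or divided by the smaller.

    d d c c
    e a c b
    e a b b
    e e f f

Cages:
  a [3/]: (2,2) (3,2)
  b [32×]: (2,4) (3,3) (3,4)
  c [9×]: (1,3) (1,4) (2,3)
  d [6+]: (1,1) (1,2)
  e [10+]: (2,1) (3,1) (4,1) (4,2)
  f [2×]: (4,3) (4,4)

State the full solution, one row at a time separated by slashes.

4 2 1 3 / 2 1 3 4 / 1 3 4 2 / 3 4 2 1

The 3 cells of cage c must have product 9, so (1,3) = 1.
The 3 cells of cage c must have product 9, leaving (1,4) = 3.
Cage c needs product 9, leaving (2,3) = 3.
Cage b needs product 32, which forces (2,4) = 4.
Cage b has product 32, leaving (3,3) = 4.
Cage b has product 32, which forces (3,4) = 2.
Column 3 already has 1, which forces (4,3) = 2.
Column 4 already has 2; hence (4,4) = 1.
Cage e has sum 10, which forces (2,1) = 2.
Row 2 already has 3, which forces (2,2) = 1.
The 4 cells of cage e must have sum 10, leaving (3,1) = 1.
Cage a needs two cells with quotient 3, so (3,2) = 3.
Column 2 already has 3; hence (4,2) = 4.
Column 1 already has 2, which forces (1,1) = 4.
4 is placed in column 2, so (1,2) = 2.
Row 4 already has 4, which forces (4,1) = 3.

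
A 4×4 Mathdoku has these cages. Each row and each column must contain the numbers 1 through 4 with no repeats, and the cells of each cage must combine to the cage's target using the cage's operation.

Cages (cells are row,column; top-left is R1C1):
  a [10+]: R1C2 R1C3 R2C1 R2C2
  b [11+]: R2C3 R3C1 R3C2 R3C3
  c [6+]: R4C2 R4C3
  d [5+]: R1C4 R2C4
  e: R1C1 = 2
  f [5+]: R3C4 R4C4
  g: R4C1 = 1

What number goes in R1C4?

Cage e is a single given cell, which forces R1C1 = 2.
Cage g is a single given cell; hence R4C1 = 1.
Row 4 needs a 3, and only R4C4 is open for it.
Cage f needs two cells with sum 5, so R3C4 = 2.
Cage b needs sum 11, which forces R2C3 = 3.
The 4 cells of cage a must have sum 10, so R1C3 = 1.
Row 1 now contains 1; hence R1C4 = 4.
Row 2 now contains 3; hence R2C1 = 4.
Column 4 now contains 4, so R2C4 = 1.
Column 1 already has 4; hence R3C1 = 3.
Column 3 already has 1; hence R3C3 = 4.
Column 3 already has 4; hence R4C3 = 2.
Row 1 already has 4; hence R1C2 = 3.
1 is placed in row 2, leaving R2C2 = 2.
4 is placed in row 3, which forces R3C2 = 1.
2 is placed in row 4, so R4C2 = 4.
Filled in: 2 3 1 4 / 4 2 3 1 / 3 1 4 2 / 1 4 2 3.

4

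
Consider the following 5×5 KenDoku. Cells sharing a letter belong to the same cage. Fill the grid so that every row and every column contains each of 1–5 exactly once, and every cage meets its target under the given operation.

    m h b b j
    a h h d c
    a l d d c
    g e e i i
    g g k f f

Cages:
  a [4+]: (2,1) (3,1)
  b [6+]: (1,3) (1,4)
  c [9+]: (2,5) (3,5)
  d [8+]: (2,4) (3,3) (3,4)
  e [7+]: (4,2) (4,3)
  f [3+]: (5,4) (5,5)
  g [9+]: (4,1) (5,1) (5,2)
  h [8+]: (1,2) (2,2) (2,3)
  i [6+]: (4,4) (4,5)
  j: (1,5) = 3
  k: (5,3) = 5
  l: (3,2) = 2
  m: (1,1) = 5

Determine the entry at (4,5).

M is a freebie; hence (1,1) = 5.
Cage j is a single given cell, so (1,5) = 3.
Cage l is a single given cell; hence (3,2) = 2.
Cage k is a single given cell; hence (5,3) = 5.
The only place for 1 in row 1 is (1,2).
The only place for 1 in column 3 is (3,3).
Cage a needs two cells with sum 4; hence (2,1) = 1.
Row 3 now contains 1; hence (3,1) = 3.
The 3 cells of cage g must have sum 9, leaving (5,2) = 3.
Row 4 needs a 3, and only (4,3) is open for it.
Cage h needs sum 8, which forces (2,2) = 5.
Column 3 now contains 3, leaving (2,3) = 2.
Row 2 already has 2; hence (2,4) = 3.
Row 2 already has 5, leaving (2,5) = 4.
Column 5 now contains 4, leaving (3,5) = 5.
The two cells of cage e must have sum 7, so (4,2) = 4.
Column 3 now contains 2, so (1,3) = 4.
Cage b's pair has sum 6, which forces (1,4) = 2.
5 is placed in row 3; hence (3,4) = 4.
Row 4 now contains 4; hence (4,1) = 2.
Cage i's pair has sum 6; hence (4,4) = 5.
Cage i's pair has sum 6, leaving (4,5) = 1.
Cage g has sum 9, which forces (5,1) = 4.
Column 4 already has 2; hence (5,4) = 1.
Column 5 now contains 1, so (5,5) = 2.
Filled in: 5 1 4 2 3 / 1 5 2 3 4 / 3 2 1 4 5 / 2 4 3 5 1 / 4 3 5 1 2.

1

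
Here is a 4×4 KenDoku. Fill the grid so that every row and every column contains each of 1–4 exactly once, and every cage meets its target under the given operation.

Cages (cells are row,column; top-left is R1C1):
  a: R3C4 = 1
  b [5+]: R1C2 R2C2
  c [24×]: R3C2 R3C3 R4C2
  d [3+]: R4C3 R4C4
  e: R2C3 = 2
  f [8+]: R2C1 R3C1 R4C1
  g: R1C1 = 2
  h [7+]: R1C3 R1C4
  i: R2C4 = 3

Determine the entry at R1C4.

4

G is a freebie, which forces R1C1 = 2.
E is a freebie, so R2C3 = 2.
Cage i is given, leaving R2C4 = 3.
A is a freebie, which forces R3C4 = 1.
Column 3 already has 2; hence R4C3 = 1.
1 is placed in column 4; hence R4C4 = 2.
Cage h needs two cells with sum 7, so R1C3 = 3.
Column 4 already has 3; hence R1C4 = 4.
Cage f needs sum 8; hence R2C1 = 1.
Row 2 now contains 1, so R2C2 = 4.
Cage c has product 24, so R3C2 = 2.
Column 3 already has 3; hence R3C3 = 4.
Column 2 already has 4; hence R4C2 = 3.
4 is placed in row 1; hence R1C2 = 1.
Row 3 already has 4, so R3C1 = 3.
3 is placed in row 4; hence R4C1 = 4.
The full grid is 2 1 3 4 / 1 4 2 3 / 3 2 4 1 / 4 3 1 2.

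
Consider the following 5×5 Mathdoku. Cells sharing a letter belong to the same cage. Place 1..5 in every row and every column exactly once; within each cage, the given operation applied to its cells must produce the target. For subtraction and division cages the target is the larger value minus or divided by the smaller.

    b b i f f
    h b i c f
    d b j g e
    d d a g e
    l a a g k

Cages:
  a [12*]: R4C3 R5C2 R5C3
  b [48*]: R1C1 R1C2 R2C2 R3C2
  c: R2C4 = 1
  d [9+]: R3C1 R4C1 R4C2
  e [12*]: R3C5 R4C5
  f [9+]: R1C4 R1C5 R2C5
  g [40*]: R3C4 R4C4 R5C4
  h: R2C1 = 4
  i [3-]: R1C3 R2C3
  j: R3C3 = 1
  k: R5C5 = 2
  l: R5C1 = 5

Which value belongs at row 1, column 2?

4

Cage h is given; hence R2C1 = 4.
Cage c is a single given cell; hence R2C4 = 1.
Cage j is given, which forces R3C3 = 1.
Cage l is given; hence R5C1 = 5.
K is a freebie, which forces R5C5 = 2.
Column 1 already has 4, which forces R1C1 = 2.
Row 1 already has 2, which forces R1C3 = 5.
Row 1 already has 5, which forces R1C4 = 3.
Column 3 already has 5, which forces R2C3 = 2.
Column 1 already has 2, which forces R3C1 = 3.
3 is placed in row 3, leaving R3C5 = 4.
Column 1 now contains 3, so R4C1 = 1.
Column 5 now contains 4, so R4C5 = 3.
The 3 cells of cage a must have product 12, leaving R5C2 = 1.
2 is placed in row 5, so R5C4 = 4.
Row 1 already has 3, which forces R1C2 = 4.
Column 5 now contains 4, leaving R1C5 = 1.
Row 2 now contains 2, leaving R2C2 = 3.
Column 5 already has 3, so R2C5 = 5.
Row 3 already has 4, leaving R3C2 = 2.
2 is placed in row 3, which forces R3C4 = 5.
Cage d has sum 9, so R4C2 = 5.
Row 4 now contains 3, so R4C3 = 4.
Column 4 already has 5, which forces R4C4 = 2.
4 is placed in row 5, which forces R5C3 = 3.
Filled in: 2 4 5 3 1 / 4 3 2 1 5 / 3 2 1 5 4 / 1 5 4 2 3 / 5 1 3 4 2.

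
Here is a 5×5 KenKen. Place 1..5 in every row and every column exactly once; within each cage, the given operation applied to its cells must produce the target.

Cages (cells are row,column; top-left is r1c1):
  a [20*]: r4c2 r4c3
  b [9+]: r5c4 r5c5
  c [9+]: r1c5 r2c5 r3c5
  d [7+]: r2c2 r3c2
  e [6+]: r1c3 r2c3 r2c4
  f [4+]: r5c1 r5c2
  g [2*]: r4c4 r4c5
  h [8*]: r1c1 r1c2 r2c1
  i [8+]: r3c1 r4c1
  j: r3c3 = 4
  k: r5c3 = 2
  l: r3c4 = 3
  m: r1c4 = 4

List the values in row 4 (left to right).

M is a freebie, which forces r1c4 = 4.
Cage j is a single given cell, so r3c3 = 4.
Cage l is given, so r3c4 = 3.
Column 3 now contains 4, so r4c3 = 5.
Cage k is given, so r5c3 = 2.
Column 4 now contains 4, which forces r5c4 = 5.
Row 5 already has 5, which forces r5c5 = 4.
Cage h has product 8; hence r2c1 = 4.
The 3 cells of cage e must have sum 6, which forces r2c4 = 2.
Row 3 already has 3, so r3c1 = 5.
Row 3 now contains 5, so r3c2 = 2.
Row 3 now contains 5, so r3c5 = 1.
5 is placed in row 4, so r4c1 = 3.
5 is placed in row 4, which forces r4c2 = 4.
Column 4 now contains 2, so r4c4 = 1.
Column 5 already has 1, so r4c5 = 2.
Column 1 now contains 3, which forces r5c1 = 1.
Row 5 already has 1, so r5c2 = 3.
Column 1 already has 1; hence r1c1 = 2.
Column 2 already has 2, which forces r1c2 = 1.
Row 1 now contains 1, which forces r1c3 = 3.
3 is placed in row 1; hence r1c5 = 5.
Row 2 now contains 2, which forces r2c2 = 5.
Column 3 now contains 3; hence r2c3 = 1.
Column 5 already has 5, which forces r2c5 = 3.
Filled in: 2 1 3 4 5 / 4 5 1 2 3 / 5 2 4 3 1 / 3 4 5 1 2 / 1 3 2 5 4.

3 4 5 1 2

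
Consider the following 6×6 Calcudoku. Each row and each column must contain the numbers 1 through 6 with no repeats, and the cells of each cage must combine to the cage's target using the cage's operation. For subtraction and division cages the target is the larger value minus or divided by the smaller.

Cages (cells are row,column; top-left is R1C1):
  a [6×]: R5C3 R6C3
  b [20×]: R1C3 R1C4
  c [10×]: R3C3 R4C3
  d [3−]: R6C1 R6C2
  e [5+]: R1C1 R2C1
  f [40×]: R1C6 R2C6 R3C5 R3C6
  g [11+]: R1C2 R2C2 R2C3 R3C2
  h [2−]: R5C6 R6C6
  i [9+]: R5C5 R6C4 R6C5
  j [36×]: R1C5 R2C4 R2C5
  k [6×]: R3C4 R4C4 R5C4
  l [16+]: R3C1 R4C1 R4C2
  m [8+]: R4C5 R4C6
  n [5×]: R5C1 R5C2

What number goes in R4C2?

6

In row 4, 1 can only go at R4C4, so R4C4 = 1.
Row 4 needs a 4, and only R4C1 is open for it.
Cage l has sum 16, leaving R3C1 = 6.
Cage l has sum 16, so R4C2 = 6.
In row 1, 6 can only go at R1C5, so R1C5 = 6.
Row 2 needs a 6, and only R2C4 is open for it.
Cage j needs product 36, so R2C5 = 1.
In row 4, 2 can only go at R4C3, so R4C3 = 2.
Column 3 already has 2, which forces R3C3 = 5.
Column 3 now contains 5; hence R1C3 = 4.
The two cells of cage b must have product 20, leaving R1C4 = 5.
Column 3 already has 4, so R2C3 = 3.
Cage e's pair has sum 5, which forces R1C1 = 3.
Row 2 already has 3, leaving R2C1 = 2.
Cage f has product 40; hence R2C6 = 5.
5 is placed in column 6, leaving R4C6 = 3.
The 4 cells of cage g must have sum 11, which forces R1C2 = 1.
1 is placed in row 1, leaving R1C6 = 2.
Row 2 now contains 5, leaving R2C2 = 4.
The 4 cells of cage g must have sum 11, so R3C2 = 3.
3 is placed in row 3, which forces R3C4 = 2.
2 is placed in row 3, leaving R3C5 = 4.
Row 3 now contains 4, which forces R3C6 = 1.
Row 4 now contains 3, so R4C5 = 5.
1 is placed in column 2, leaving R5C2 = 5.
Column 4 already has 2; hence R5C4 = 3.
Row 5 already has 3, so R5C5 = 2.
Column 2 already has 4, which forces R6C2 = 2.
Column 4 already has 3, so R6C4 = 4.
2 is placed in column 5, which forces R6C5 = 3.
Row 6 now contains 4; hence R6C6 = 6.
Row 5 now contains 5; hence R5C1 = 1.
The two cells of cage a must have product 6, so R5C3 = 6.
Column 6 now contains 6, leaving R5C6 = 4.
Cage d needs two cells with difference 3, which forces R6C1 = 5.
Row 6 now contains 6; hence R6C3 = 1.
Completed grid: 3 1 4 5 6 2 / 2 4 3 6 1 5 / 6 3 5 2 4 1 / 4 6 2 1 5 3 / 1 5 6 3 2 4 / 5 2 1 4 3 6.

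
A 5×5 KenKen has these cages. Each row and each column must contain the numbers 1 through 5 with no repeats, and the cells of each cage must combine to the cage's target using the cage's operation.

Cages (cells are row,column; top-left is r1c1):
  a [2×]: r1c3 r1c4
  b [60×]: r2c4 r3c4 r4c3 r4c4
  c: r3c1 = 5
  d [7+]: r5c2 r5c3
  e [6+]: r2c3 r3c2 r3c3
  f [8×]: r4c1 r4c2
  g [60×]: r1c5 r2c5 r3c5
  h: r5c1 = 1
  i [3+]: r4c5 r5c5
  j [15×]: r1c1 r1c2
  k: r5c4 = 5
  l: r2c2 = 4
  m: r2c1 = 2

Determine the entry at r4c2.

2

M is a freebie, so r2c1 = 2.
Cage l is given, leaving r2c2 = 4.
Cage c is a single given cell; hence r3c1 = 5.
Column 1 already has 2; hence r4c1 = 4.
Column 2 now contains 4, leaving r4c2 = 2.
Row 4 already has 2; hence r4c5 = 1.
Cage h is given; hence r5c1 = 1.
Cage k is a single given cell; hence r5c4 = 5.
Column 5 now contains 1, leaving r5c5 = 2.
5 is placed in column 1, so r1c1 = 3.
Cage j needs two cells with product 15, leaving r1c2 = 5.
Row 1 already has 5, so r1c5 = 4.
Cage b has product 60; hence r2c4 = 1.
Cage b needs product 60, which forces r3c4 = 4.
4 is placed in column 5, so r3c5 = 3.
The 4 cells of cage b must have product 60; hence r4c3 = 5.
Column 4 already has 5, so r4c4 = 3.
5 is placed in row 5; hence r5c2 = 3.
Cage d's pair has sum 7, which forces r5c3 = 4.
Cage a's pair has product 2; hence r1c3 = 1.
Column 4 now contains 1, leaving r1c4 = 2.
Row 2 now contains 1, which forces r2c3 = 3.
3 is placed in column 5; hence r2c5 = 5.
Row 3 now contains 3, so r3c2 = 1.
Row 3 already has 4, so r3c3 = 2.
Completed grid: 3 5 1 2 4 / 2 4 3 1 5 / 5 1 2 4 3 / 4 2 5 3 1 / 1 3 4 5 2.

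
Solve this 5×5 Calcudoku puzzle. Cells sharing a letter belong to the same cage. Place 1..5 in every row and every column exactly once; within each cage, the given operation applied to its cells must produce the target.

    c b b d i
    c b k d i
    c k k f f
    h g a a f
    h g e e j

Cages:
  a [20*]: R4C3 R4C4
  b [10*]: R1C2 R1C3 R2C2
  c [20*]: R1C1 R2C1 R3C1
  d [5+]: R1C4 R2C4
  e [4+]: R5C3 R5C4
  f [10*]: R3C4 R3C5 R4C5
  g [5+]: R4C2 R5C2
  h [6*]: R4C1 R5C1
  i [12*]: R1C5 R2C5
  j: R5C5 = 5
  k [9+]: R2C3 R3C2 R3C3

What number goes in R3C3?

2

Cage j is a single given cell; hence R5C5 = 5.
The 3 cells of cage f must have product 10; hence R3C4 = 5.
Column 4 already has 5; hence R4C4 = 4.
4 is placed in row 4, so R4C3 = 5.
Row 5 needs a 4, and only R5C2 is open for it.
Cage g's pair has sum 5, so R4C2 = 1.
Row 4 already has 1; hence R4C5 = 2.
Cage b has product 10, leaving R1C3 = 1.
Column 5 now contains 2, which forces R3C5 = 1.
Row 4 now contains 2; hence R4C1 = 3.
The two cells of cage h must have product 6, leaving R5C1 = 2.
Column 3 now contains 1; hence R5C3 = 3.
Row 5 already has 3, leaving R5C4 = 1.
Cage c needs product 20, leaving R1C1 = 5.
Row 1 already has 5, which forces R1C2 = 2.
Row 1 now contains 2; hence R1C4 = 3.
Row 1 now contains 3, leaving R1C5 = 4.
The 3 cells of cage c must have product 20, so R2C1 = 1.
Column 2 already has 2; hence R2C2 = 5.
3 is placed in column 4, so R2C4 = 2.
Column 5 now contains 4, which forces R2C5 = 3.
Row 3 already has 1, so R3C1 = 4.
Cage k has sum 9, so R3C2 = 3.
Row 3 already has 4, so R3C3 = 2.
Row 2 already has 2; hence R2C3 = 4.
Completed grid: 5 2 1 3 4 / 1 5 4 2 3 / 4 3 2 5 1 / 3 1 5 4 2 / 2 4 3 1 5.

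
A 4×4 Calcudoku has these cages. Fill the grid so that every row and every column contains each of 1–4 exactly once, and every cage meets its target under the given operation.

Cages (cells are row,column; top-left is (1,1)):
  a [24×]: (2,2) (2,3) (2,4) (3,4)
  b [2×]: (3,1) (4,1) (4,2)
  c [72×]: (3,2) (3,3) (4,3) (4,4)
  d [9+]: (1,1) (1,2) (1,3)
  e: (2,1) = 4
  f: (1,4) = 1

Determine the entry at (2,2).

3

Cage f is given, which forces (1,4) = 1.
Cage e is a single given cell, which forces (2,1) = 4.
The 3 cells of cage b must have product 2, so (3,1) = 1.
Cage b has product 2; hence (4,1) = 2.
Cage b needs product 2, so (4,2) = 1.
Column 1 already has 2, which forces (1,1) = 3.
Cage a has product 24, leaving (2,3) = 1.
Cage a has product 24; hence (3,4) = 4.
Column 4 now contains 4; hence (4,4) = 3.
Cage a has product 24, so (2,2) = 3.
3 is placed in column 4, which forces (2,4) = 2.
Column 2 now contains 3; hence (3,2) = 2.
Row 3 already has 2, so (3,3) = 3.
3 is placed in row 4, leaving (4,3) = 4.
Column 2 now contains 2; hence (1,2) = 4.
Column 3 already has 4; hence (1,3) = 2.
Filled in: 3 4 2 1 / 4 3 1 2 / 1 2 3 4 / 2 1 4 3.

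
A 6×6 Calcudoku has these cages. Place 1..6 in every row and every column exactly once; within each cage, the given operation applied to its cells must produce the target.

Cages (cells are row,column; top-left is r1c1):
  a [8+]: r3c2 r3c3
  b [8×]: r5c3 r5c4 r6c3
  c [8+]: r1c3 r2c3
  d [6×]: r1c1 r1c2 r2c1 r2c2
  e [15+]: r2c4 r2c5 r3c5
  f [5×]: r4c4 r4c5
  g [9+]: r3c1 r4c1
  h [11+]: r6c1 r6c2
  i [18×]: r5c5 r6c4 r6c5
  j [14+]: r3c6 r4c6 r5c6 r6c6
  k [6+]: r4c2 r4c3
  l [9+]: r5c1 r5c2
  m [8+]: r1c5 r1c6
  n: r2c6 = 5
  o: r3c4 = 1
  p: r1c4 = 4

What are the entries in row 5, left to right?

4 5 1 2 3 6

Cage p is given, so r1c4 = 4.
N is a freebie, so r2c6 = 5.
Cage o is a single given cell, leaving r3c4 = 1.
1 is placed in column 4, which forces r4c4 = 5.
Row 4 already has 5, so r4c5 = 1.
1 is placed in column 4; hence r5c4 = 2.
Row 2 already has 5, leaving r2c4 = 6.
Cage i needs product 18, so r5c5 = 3.
The 3 cells of cage i must have product 18; hence r6c4 = 3.
Cage i needs product 18, so r6c5 = 2.
Column 5 already has 3, so r2c5 = 4.
Cage e needs sum 15, which forces r3c5 = 5.
Column 5 already has 5, which forces r1c5 = 6.
Cage m's pair has sum 8, leaving r1c6 = 2.
Row 1 now contains 6; hence r1c3 = 5.
The two cells of cage c must have sum 8, which forces r2c3 = 3.
Row 3 needs a 4, and only r3c6 is open for it.
Cage j has sum 14, so r4c6 = 3.
Cage g's pair has sum 9; hence r3c1 = 3.
Row 4 now contains 3, leaving r4c1 = 6.
Column 1 already has 6, leaving r6c1 = 5.
Row 6 already has 5, leaving r6c2 = 6.
6 is placed in row 6, which forces r6c6 = 1.
3 is placed in column 1; hence r1c1 = 1.
Cage d has product 6, which forces r1c2 = 3.
Cage d needs product 6; hence r2c1 = 2.
Cage d needs product 6, so r2c2 = 1.
6 is placed in column 2; hence r3c2 = 2.
Cage a needs two cells with sum 8, leaving r3c3 = 6.
2 is placed in column 2; hence r4c2 = 4.
4 is placed in row 4; hence r4c3 = 2.
Column 1 already has 5, so r5c1 = 4.
The two cells of cage l must have sum 9, which forces r5c2 = 5.
Cage b has product 8, so r5c3 = 1.
1 is placed in column 6, leaving r5c6 = 6.
Row 6 already has 1; hence r6c3 = 4.
The full grid is 1 3 5 4 6 2 / 2 1 3 6 4 5 / 3 2 6 1 5 4 / 6 4 2 5 1 3 / 4 5 1 2 3 6 / 5 6 4 3 2 1.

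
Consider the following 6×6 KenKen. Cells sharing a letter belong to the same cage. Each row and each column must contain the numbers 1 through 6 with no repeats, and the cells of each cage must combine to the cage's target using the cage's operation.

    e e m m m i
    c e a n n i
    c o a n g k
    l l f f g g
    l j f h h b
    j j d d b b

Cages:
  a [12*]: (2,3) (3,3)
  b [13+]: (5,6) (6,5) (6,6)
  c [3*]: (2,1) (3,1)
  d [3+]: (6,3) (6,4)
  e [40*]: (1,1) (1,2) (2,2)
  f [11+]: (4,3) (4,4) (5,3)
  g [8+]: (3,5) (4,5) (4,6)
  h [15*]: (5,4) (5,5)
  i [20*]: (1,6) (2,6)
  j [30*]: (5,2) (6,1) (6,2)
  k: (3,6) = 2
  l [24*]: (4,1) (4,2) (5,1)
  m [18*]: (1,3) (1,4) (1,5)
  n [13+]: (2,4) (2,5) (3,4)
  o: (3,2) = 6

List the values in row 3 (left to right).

3 6 4 5 1 2

O is a freebie, so (3,2) = 6.
K is a freebie, which forces (3,6) = 2.
The only place for 1 in row 2 is (2,1).
1 is placed in column 1, which forces (3,1) = 3.
Row 3 now contains 3, so (3,3) = 4.
4 is placed in row 3, which forces (3,4) = 5.
Row 3 already has 5; hence (3,5) = 1.
Column 4 now contains 5, so (5,4) = 3.
3 is placed in row 5, which forces (5,5) = 5.
4 is placed in column 3; hence (2,3) = 3.
The 3 cells of cage m must have product 18, so (1,5) = 3.
Cage f needs sum 11, so (4,4) = 4.
Row 4 needs a 3, and only (4,2) is open for it.
The 3 cells of cage l must have product 24; hence (4,1) = 2.
Row 4 now contains 2; hence (4,5) = 6.
The 3 cells of cage l must have product 24, so (5,1) = 4.
The 3 cells of cage j must have product 30, which forces (5,2) = 1.
4 is placed in row 5; hence (5,6) = 6.
Cage j needs product 30, so (6,1) = 6.
Column 2 already has 3, leaving (6,2) = 5.
4 is placed in column 1, so (1,1) = 5.
Row 1 already has 5; hence (1,6) = 4.
The 3 cells of cage n must have sum 13, leaving (2,4) = 6.
Column 5 already has 6, so (2,5) = 2.
4 is placed in column 6; hence (2,6) = 5.
The 3 cells of cage f must have sum 11, leaving (4,3) = 5.
The 3 cells of cage g must have sum 8, leaving (4,6) = 1.
Row 5 now contains 6, leaving (5,3) = 2.
Column 3 already has 2, which forces (6,3) = 1.
Row 6 now contains 1; hence (6,4) = 2.
The 3 cells of cage b must have sum 13, which forces (6,5) = 4.
Cage b has sum 13, so (6,6) = 3.
4 is placed in row 1, leaving (1,2) = 2.
Column 3 already has 1, so (1,3) = 6.
Column 4 already has 6, so (1,4) = 1.
Row 2 now contains 2, leaving (2,2) = 4.
Completed grid: 5 2 6 1 3 4 / 1 4 3 6 2 5 / 3 6 4 5 1 2 / 2 3 5 4 6 1 / 4 1 2 3 5 6 / 6 5 1 2 4 3.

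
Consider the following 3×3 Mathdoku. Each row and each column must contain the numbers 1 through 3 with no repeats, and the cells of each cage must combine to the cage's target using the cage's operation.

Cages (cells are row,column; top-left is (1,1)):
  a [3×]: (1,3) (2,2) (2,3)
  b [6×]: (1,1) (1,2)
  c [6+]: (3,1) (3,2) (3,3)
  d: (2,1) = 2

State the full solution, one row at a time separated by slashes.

3 2 1 / 2 1 3 / 1 3 2

Cage a has product 3, leaving (1,3) = 1.
Cage d is given, leaving (2,1) = 2.
The 3 cells of cage a must have product 3, so (2,2) = 1.
Cage a needs product 3, so (2,3) = 3.
3 is placed in column 3; hence (3,3) = 2.
2 is placed in column 1; hence (1,1) = 3.
The two cells of cage b must have product 6, which forces (1,2) = 2.
Cage c has sum 6, leaving (3,1) = 1.
Row 3 now contains 2; hence (3,2) = 3.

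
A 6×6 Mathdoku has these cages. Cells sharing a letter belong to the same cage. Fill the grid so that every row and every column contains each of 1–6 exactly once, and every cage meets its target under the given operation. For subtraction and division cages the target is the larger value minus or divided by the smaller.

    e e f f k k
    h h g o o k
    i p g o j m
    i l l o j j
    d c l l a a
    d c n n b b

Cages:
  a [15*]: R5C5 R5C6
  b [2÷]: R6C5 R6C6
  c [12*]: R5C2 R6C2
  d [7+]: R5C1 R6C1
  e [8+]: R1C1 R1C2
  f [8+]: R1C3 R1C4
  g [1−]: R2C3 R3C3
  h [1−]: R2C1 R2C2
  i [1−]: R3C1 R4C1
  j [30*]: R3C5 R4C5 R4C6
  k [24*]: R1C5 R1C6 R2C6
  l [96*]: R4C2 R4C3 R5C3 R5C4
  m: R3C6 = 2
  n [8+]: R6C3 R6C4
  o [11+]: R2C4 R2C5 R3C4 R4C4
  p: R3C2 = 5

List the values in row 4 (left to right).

Cage p is given, which forces R3C2 = 5.
Cage m is a single given cell, so R3C6 = 2.
Row 6 needs a 4, and only R6C6 is open for it.
The 3 cells of cage k must have product 24, so R1C5 = 4.
Cage b's pair has quotient 2; hence R6C5 = 2.
Row 1 needs a 1, and only R1C6 is open for it.
Column 6 already has 1, which forces R2C6 = 6.
Column 6 already has 6, leaving R4C6 = 5.
Column 6 already has 5; hence R5C6 = 3.
Row 5 already has 3; hence R5C5 = 5.
In row 6, 1 can only go at R6C1, so R6C1 = 1.
Cage d's pair has sum 7; hence R5C1 = 6.
In row 6, 6 can only go at R6C2, so R6C2 = 6.
Cage e needs two cells with sum 8, leaving R1C1 = 5.
Column 2 already has 6; hence R1C2 = 3.
Cage c needs two cells with product 12, which forces R5C2 = 2.
Column 2 already has 2, leaving R4C2 = 4.
Cage l has product 96, which forces R4C3 = 6.
Row 4 now contains 6, leaving R4C5 = 1.
Column 3 already has 6, which forces R1C3 = 2.
The two cells of cage f must have sum 8, so R1C4 = 6.
Cage h's pair has difference 1; hence R2C1 = 2.
Column 2 now contains 4, which forces R2C2 = 1.
1 is placed in column 5, so R2C5 = 3.
1 is placed in column 5, leaving R3C5 = 6.
Column 1 now contains 2, leaving R4C1 = 3.
Row 4 now contains 3, which forces R4C4 = 2.
Cage o needs sum 11; hence R2C4 = 5.
3 is placed in column 1; hence R3C1 = 4.
4 is placed in row 3, leaving R3C3 = 3.
Cage o needs sum 11, which forces R3C4 = 1.
Column 4 now contains 1; hence R5C4 = 4.
Column 3 now contains 3, which forces R6C3 = 5.
Column 4 now contains 5, so R6C4 = 3.
5 is placed in row 2, leaving R2C3 = 4.
4 is placed in row 5; hence R5C3 = 1.
Filled in: 5 3 2 6 4 1 / 2 1 4 5 3 6 / 4 5 3 1 6 2 / 3 4 6 2 1 5 / 6 2 1 4 5 3 / 1 6 5 3 2 4.

3 4 6 2 1 5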